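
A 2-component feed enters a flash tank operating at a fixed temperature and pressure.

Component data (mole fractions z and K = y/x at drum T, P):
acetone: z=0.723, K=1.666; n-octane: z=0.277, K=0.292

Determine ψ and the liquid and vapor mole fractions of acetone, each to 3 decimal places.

Rachford–Rice: g(ψ) = Σ zᵢ(Kᵢ−1)/(1+ψ(Kᵢ−1)) = 0.
Feasibility: ΣzᵢKᵢ = 1.285, Σzᵢ/Kᵢ = 1.383 — both > 1, two phases present.
Newton–Raphson from ψ = 0.55:
  ψ = 0.550: g = 0.0312, g' = -0.544 → ψ = 0.607
  ψ = 0.607: g = -0.0013, g' = -0.590 → ψ = 0.605
Converged at ψ = 0.605.
Compositions from xᵢ = zᵢ/(1+ψ(Kᵢ−1)), yᵢ = Kᵢxᵢ:
  acetone: x = 0.515, y = 0.858
  n-octane: x = 0.485, y = 0.142

ψ = 0.605, x_acetone = 0.515, y_acetone = 0.858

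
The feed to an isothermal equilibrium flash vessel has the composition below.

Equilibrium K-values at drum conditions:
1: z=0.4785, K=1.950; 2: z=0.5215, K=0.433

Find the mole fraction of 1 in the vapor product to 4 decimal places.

Let ψ = V/F and solve Σ zᵢ(Kᵢ−1)/(1+ψ(Kᵢ−1)) = 0.
g(0) = ΣzᵢKᵢ − 1 = 0.1589 and g(1) = 1 − Σzᵢ/Kᵢ = -0.4498, so a root lies in (0, 1).
Binary case is linear: z₁(K₁−1)(1+ψ(K₂−1)) + z₂(K₂−1)(1+ψ(K₁−1)) = 0
⇒ ψ = [z₁(K₁−1)+z₂(K₂−1)] / [−(K₁−1)(K₂−1)] = 0.15888/0.53865 = 0.2950
Compositions from xᵢ = zᵢ/(1+ψ(Kᵢ−1)), yᵢ = Kᵢxᵢ:
  1: x = 0.3738, y = 0.7288
  2: x = 0.6262, y = 0.2712

y_1 = 0.7288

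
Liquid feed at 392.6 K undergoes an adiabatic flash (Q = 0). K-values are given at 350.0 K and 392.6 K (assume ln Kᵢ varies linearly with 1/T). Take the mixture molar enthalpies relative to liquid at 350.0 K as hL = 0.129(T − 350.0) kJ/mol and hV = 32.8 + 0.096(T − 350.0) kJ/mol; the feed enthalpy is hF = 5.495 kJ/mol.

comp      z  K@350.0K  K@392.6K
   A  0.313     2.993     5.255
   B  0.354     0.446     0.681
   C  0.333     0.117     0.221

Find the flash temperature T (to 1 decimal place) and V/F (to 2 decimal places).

Adiabatic flash: solve Rachford–Rice at each trial T, then check hF = ψ·hV(T) + (1−ψ)·hL(T).
  T = 350.0 K: K = (2.993, 0.446, 0.117), RR gives ψ = 0.092, H_out = 3.029 kJ/mol
  T = 392.6 K: K = (5.255, 0.681, 0.221), RR gives ψ = 0.389, H_out = 17.719 kJ/mol
  T = 371.3 K: K = (4.030, 0.558, 0.164), RR gives ψ = 0.258, H_out = 11.042 kJ/mol
  T = 360.6 K: K = (3.486, 0.500, 0.139), RR gives ψ = 0.183, H_out = 7.300 kJ/mol
  T = 355.3 K: K = (3.234, 0.473, 0.128), RR gives ψ = 0.140, H_out = 5.256 kJ/mol
  T = 358.0 K: K = (3.361, 0.487, 0.133), RR gives ψ = 0.162, H_out = 6.317 kJ/mol
  T = 356.6 K: K = (3.295, 0.479, 0.130), RR gives ψ = 0.151, H_out = 5.772 kJ/mol
Linear interpolation between T = 355.3 (H_out = 5.256) and T = 356.6 (H_out = 5.772) on hF = 5.495 gives T ≈ 355.9 K, at which ψ = 0.15.

T = 355.9 K, V/F = 0.15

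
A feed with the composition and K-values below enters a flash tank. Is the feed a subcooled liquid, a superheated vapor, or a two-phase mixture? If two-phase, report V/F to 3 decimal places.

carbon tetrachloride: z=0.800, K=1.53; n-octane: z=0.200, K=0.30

two-phase, V/F = 0.765

ΣzᵢKᵢ = 1.284; Σzᵢ/Kᵢ = 1.190.
Both exceed 1, so a two-phase solution exists.
Rachford–Rice: g(ψ) = Σ zᵢ(Kᵢ−1)/(1+ψ(Kᵢ−1)) = 0.
Newton–Raphson from ψ = 0.49:
  ψ = 0.490: g = 0.1235, g' = -0.369 → ψ = 0.825
  ψ = 0.825: g = -0.0364, g' = -0.658 → ψ = 0.770
  ψ = 0.770: g = -0.0024, g' = -0.574 → ψ = 0.766
  ψ = 0.766: g = -0.0000, g' = -0.569 → ψ = 0.765
Converged at ψ = 0.765.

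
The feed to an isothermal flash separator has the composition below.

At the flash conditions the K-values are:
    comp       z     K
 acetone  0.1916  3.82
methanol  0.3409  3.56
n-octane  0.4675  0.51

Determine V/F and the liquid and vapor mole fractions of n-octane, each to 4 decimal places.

Material balance + equilibrium reduce to Σ zᵢ(Kᵢ−1)/(1+V/F(Kᵢ−1)) = 0.
Check two-phase: ΣzᵢKᵢ = 2.1839 > 1 and Σzᵢ/Kᵢ = 1.0626 > 1, so g(0) = 1.1839 > 0 and g(1) = -0.0626 < 0.
Iterate (Newton) starting at V/F = 0.5:
  V/F = 0.5000: g = 0.30355, g' = -0.8890 → V/F = 0.8414
  V/F = 0.8414: g = 0.04710, g' = -0.6835 → V/F = 0.9103
Converged at V/F = 0.9103.
Compositions from xᵢ = zᵢ/(1+V/F(Kᵢ−1)), yᵢ = Kᵢxᵢ:
  acetone: x = 0.0537, y = 0.2052
  methanol: x = 0.1024, y = 0.3644
  n-octane: x = 0.8439, y = 0.4304

V/F = 0.9103, x_n-octane = 0.8439, y_n-octane = 0.4304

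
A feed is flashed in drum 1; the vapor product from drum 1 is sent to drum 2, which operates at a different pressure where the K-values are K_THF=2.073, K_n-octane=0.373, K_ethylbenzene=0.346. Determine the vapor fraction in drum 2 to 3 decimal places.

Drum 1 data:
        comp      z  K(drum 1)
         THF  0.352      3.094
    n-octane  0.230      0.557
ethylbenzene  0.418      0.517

Drum 1:
Material balance + equilibrium reduce to Σ zᵢ(Kᵢ−1)/(1+ψ₁(Kᵢ−1)) = 0.
Check two-phase: ΣzᵢKᵢ = 1.433 > 1 and Σzᵢ/Kᵢ = 1.335 > 1, so g(0) = 0.433 > 0 and g(1) = -0.335 < 0.
Newton–Raphson from ψ₁ = 0.45:
  ψ₁ = 0.450: g = -0.0057, g' = -0.639 → ψ₁ = 0.441
Converged at ψ₁ = 0.441.
Drum-1 compositions:
  THF: x = 0.183, y = 0.566
  n-octane: x = 0.286, y = 0.159
  ethylbenzene: x = 0.531, y = 0.275
Drum-2 feed = drum-1 vapor: z₂ = (0.5662, 0.1592, 0.2746).
Drum 2:
Newton–Raphson from ψ₂ = 0.5:
  ψ₂ = 0.500: g = -0.0169, g' = -0.668 → ψ₂ = 0.475
Converged at ψ₂ = 0.475.
  THF: x = 0.375, y = 0.778
  n-octane: x = 0.227, y = 0.085
  ethylbenzene: x = 0.398, y = 0.138

V/F (drum 2) = 0.475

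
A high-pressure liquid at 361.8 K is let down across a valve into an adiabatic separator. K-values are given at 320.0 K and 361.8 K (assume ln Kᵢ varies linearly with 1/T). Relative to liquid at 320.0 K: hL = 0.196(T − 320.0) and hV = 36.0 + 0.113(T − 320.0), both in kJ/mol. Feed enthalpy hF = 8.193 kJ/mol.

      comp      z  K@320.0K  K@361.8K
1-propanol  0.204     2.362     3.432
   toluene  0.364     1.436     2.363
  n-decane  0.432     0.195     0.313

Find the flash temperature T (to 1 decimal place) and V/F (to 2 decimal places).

Adiabatic flash: solve Rachford–Rice at each trial T, then check hF = ψ·hV(T) + (1−ψ)·hL(T).
  T = 320.0 K: K = (2.362, 1.436, 0.195), RR gives ψ = 0.127, H_out = 4.566 kJ/mol
  T = 361.8 K: K = (3.432, 2.363, 0.313), RR gives ψ = 0.569, H_out = 26.713 kJ/mol
  T = 340.9 K: K = (2.880, 1.870, 0.251), RR gives ψ = 0.390, H_out = 17.477 kJ/mol
  T = 330.4 K: K = (2.615, 1.645, 0.222), RR gives ψ = 0.275, H_out = 11.692 kJ/mol
  T = 325.2 K: K = (2.487, 1.538, 0.208), RR gives ψ = 0.206, H_out = 8.345 kJ/mol
  T = 322.6 K: K = (2.424, 1.487, 0.202), RR gives ψ = 0.168, H_out = 6.516 kJ/mol
  T = 323.9 K: K = (2.456, 1.513, 0.205), RR gives ψ = 0.187, H_out = 7.444 kJ/mol
Linear interpolation between T = 323.9 (H_out = 7.444) and T = 325.2 (H_out = 8.345) on hF = 8.193 gives T ≈ 325.0 K, at which ψ = 0.20.

T = 325.0 K, V/F = 0.20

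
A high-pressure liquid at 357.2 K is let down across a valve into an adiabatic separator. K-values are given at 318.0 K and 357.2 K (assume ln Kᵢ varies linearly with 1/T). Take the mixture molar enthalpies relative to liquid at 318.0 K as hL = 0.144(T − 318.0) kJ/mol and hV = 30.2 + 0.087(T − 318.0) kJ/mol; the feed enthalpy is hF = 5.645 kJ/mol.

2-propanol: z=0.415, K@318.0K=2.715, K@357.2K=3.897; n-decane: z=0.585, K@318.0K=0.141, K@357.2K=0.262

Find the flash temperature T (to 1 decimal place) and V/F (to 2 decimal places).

Adiabatic flash: solve Rachford–Rice at each trial T, then check hF = ψ·hV(T) + (1−ψ)·hL(T).
  T = 318.0 K: K = (2.715, 0.141), RR gives ψ = 0.142, H_out = 4.289 kJ/mol
  T = 357.2 K: K = (3.897, 0.262), RR gives ψ = 0.360, H_out = 15.724 kJ/mol
  T = 337.6 K: K = (3.287, 0.196), RR gives ψ = 0.260, H_out = 10.389 kJ/mol
  T = 327.8 K: K = (2.996, 0.167), RR gives ψ = 0.205, H_out = 7.489 kJ/mol
  T = 322.9 K: K = (2.854, 0.154), RR gives ψ = 0.175, H_out = 5.936 kJ/mol
  T = 320.4 K: K = (2.783, 0.147), RR gives ψ = 0.158, H_out = 5.109 kJ/mol
  T = 321.6 K: K = (2.817, 0.150), RR gives ψ = 0.166, H_out = 5.509 kJ/mol
Linear interpolation between T = 321.6 (H_out = 5.509) and T = 322.9 (H_out = 5.936) on hF = 5.645 gives T ≈ 322.0 K, at which ψ = 0.17.

T = 322.0 K, V/F = 0.17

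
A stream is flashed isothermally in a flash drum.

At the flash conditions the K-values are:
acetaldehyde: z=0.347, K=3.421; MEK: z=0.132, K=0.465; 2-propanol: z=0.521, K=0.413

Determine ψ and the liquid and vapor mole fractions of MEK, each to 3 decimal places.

Rachford–Rice: g(ψ) = Σ zᵢ(Kᵢ−1)/(1+ψ(Kᵢ−1)) = 0.
Feasibility: ΣzᵢKᵢ = 1.464, Σzᵢ/Kᵢ = 1.647 — both > 1, two phases present.
Newton–Raphson from ψ = 0.5:
  ψ = 0.500: g = -0.1492, g' = -0.846 → ψ = 0.324
  ψ = 0.324: g = 0.0080, g' = -0.968 → ψ = 0.332
Converged at ψ = 0.332.
Compositions from xᵢ = zᵢ/(1+ψ(Kᵢ−1)), yᵢ = Kᵢxᵢ:
  acetaldehyde: x = 0.192, y = 0.658
  MEK: x = 0.161, y = 0.075
  2-propanol: x = 0.647, y = 0.267

ψ = 0.332, x_MEK = 0.161, y_MEK = 0.075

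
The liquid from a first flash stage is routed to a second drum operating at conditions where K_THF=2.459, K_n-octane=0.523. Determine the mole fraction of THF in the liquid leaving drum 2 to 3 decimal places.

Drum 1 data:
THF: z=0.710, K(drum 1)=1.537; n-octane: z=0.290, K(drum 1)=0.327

x_THF (drum 2) = 0.246

Drum 1:
Rachford–Rice: g(ψ₁) = Σ zᵢ(Kᵢ−1)/(1+ψ₁(Kᵢ−1)) = 0.
Check two-phase: ΣzᵢKᵢ = 1.186 > 1 and Σzᵢ/Kᵢ = 1.349 > 1, so g(0) = 0.186 > 0 and g(1) = -0.349 < 0.
Binary case is linear: z₁(K₁−1)(1+ψ₁(K₂−1)) + z₂(K₂−1)(1+ψ₁(K₁−1)) = 0
⇒ ψ₁ = [z₁(K₁−1)+z₂(K₂−1)] / [−(K₁−1)(K₂−1)] = 0.1861/0.3614 = 0.515
Drum-1 compositions:
  THF: x = 0.556, y = 0.855
  n-octane: x = 0.444, y = 0.145
Drum-2 feed = drum-1 liquid: z₂ = (0.5562, 0.4438).
Drum 2:
Material balance + equilibrium reduce to Σ zᵢ(Kᵢ−1)/(1+ψ₂(Kᵢ−1)) = 0.
Check two-phase: ΣzᵢKᵢ = 1.600 > 1 and Σzᵢ/Kᵢ = 1.075 > 1, so g(0) = 0.600 > 0 and g(1) = -0.075 < 0.
Iterate (Newton) starting at ψ₂ = 0.56:
  ψ₂ = 0.560: g = 0.1578, g' = -0.547 → ψ₂ = 0.849
  ψ₂ = 0.849: g = 0.0069, g' = -0.521 → ψ₂ = 0.862
Converged at ψ₂ = 0.862.
  THF: x = 0.246, y = 0.606
  n-octane: x = 0.754, y = 0.394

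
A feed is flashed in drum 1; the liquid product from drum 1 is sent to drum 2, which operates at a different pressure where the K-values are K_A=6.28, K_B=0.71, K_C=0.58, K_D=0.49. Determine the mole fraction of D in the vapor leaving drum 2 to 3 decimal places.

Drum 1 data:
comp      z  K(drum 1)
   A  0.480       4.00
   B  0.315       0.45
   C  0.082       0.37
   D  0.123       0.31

Drum 1:
Material balance + equilibrium reduce to Σ zᵢ(Kᵢ−1)/(1+ψ₁(Kᵢ−1)) = 0.
Check two-phase: ΣzᵢKᵢ = 2.130 > 1 and Σzᵢ/Kᵢ = 1.438 > 1, so g(0) = 1.130 > 0 and g(1) = -0.438 < 0.
Newton iteration, ψ₁⁰ = 0.39:
  ψ₁ = 0.390: g = 0.2584, g' = -1.239 → ψ₁ = 0.599
  ψ₁ = 0.599: g = 0.0292, g' = -1.018 → ψ₁ = 0.627
Converged at ψ₁ = 0.627.
Drum-1 compositions:
  A: x = 0.167, y = 0.666
  B: x = 0.481, y = 0.216
  C: x = 0.136, y = 0.050
  D: x = 0.217, y = 0.067
Drum-2 feed = drum-1 liquid: z₂ = (0.1665, 0.4810, 0.1356, 0.2169).
Drum 2:
Let ψ₂ = V/F and solve Σ zᵢ(Kᵢ−1)/(1+ψ₂(Kᵢ−1)) = 0.
g(0) = ΣzᵢKᵢ − 1 = 0.572 and g(1) = 1 − Σzᵢ/Kᵢ = -0.380, so a root lies in (0, 1).
Newton–Raphson from ψ₂ = 0.68:
  ψ₂ = 0.680: g = -0.2312, g' = -0.462 → ψ₂ = 0.180
  ψ₂ = 0.180: g = 0.1207, g' = -1.364 → ψ₂ = 0.268
  ψ₂ = 0.268: g = 0.0204, g' = -0.949 → ψ₂ = 0.290
Converged at ψ₂ = 0.290.
  A: x = 0.066, y = 0.413
  B: x = 0.525, y = 0.373
  C: x = 0.154, y = 0.090
  D: x = 0.255, y = 0.125

y_D (drum 2) = 0.125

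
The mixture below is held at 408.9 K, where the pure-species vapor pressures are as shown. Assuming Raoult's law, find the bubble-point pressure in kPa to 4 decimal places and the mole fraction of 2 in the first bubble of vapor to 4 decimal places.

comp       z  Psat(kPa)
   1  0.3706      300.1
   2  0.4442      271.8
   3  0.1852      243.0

Pbub = 276.9542 kPa, y_2 = 0.4359

At the bubble point ψ → 0, so ΣzᵢKᵢ = 1 with Kᵢ = Pᵢˢᵃᵗ/P ⇒ P = ΣzᵢPᵢˢᵃᵗ.
P = 0.3706·300.1 + 0.4442·271.8 + 0.1852·243.0 = 276.9542 kPa
yᵢ = zᵢPᵢˢᵃᵗ/P ⇒ y_2 = 0.4442·271.8/276.9542 = 0.4359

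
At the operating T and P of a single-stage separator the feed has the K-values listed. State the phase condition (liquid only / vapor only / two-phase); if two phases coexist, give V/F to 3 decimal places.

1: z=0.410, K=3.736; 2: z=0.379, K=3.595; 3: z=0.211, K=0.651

ΣzᵢKᵢ = 3.032; Σzᵢ/Kᵢ = 0.539.
Since Σzᵢ/Kᵢ < 1 the mixture is above its dew point — single vapor phase.

vapor only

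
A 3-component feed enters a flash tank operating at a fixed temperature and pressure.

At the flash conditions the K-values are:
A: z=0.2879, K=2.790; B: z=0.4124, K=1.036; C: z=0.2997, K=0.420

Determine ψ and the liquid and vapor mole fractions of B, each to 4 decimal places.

Rachford–Rice: g(ψ) = Σ zᵢ(Kᵢ−1)/(1+ψ(Kᵢ−1)) = 0.
Check two-phase: ΣzᵢKᵢ = 1.3564 > 1 and Σzᵢ/Kᵢ = 1.2148 > 1, so g(0) = 0.3564 > 0 and g(1) = -0.2148 < 0.
Newton iteration, ψ⁰ = 0.49:
  ψ = 0.4900: g = 0.04629, g' = -0.4591 → ψ = 0.5908
  ψ = 0.5908: g = 0.00055, g' = -0.4517 → ψ = 0.5920
Converged at ψ = 0.5920.
Compositions from xᵢ = zᵢ/(1+ψ(Kᵢ−1)), yᵢ = Kᵢxᵢ:
  A: x = 0.1398, y = 0.3900
  B: x = 0.4038, y = 0.4183
  C: x = 0.4564, y = 0.1917

ψ = 0.5920, x_B = 0.4038, y_B = 0.4183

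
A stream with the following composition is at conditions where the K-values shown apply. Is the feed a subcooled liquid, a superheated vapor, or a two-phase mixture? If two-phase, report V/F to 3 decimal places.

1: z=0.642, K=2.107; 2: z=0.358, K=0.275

ΣzᵢKᵢ = 1.451; Σzᵢ/Kᵢ = 1.607.
Both exceed 1, so a two-phase solution exists.
Rachford–Rice: g(ψ) = Σ zᵢ(Kᵢ−1)/(1+ψ(Kᵢ−1)) = 0.
Binary case is linear: z₁(K₁−1)(1+ψ(K₂−1)) + z₂(K₂−1)(1+ψ(K₁−1)) = 0
⇒ ψ = [z₁(K₁−1)+z₂(K₂−1)] / [−(K₁−1)(K₂−1)] = 0.4511/0.8026 = 0.562

two-phase, V/F = 0.562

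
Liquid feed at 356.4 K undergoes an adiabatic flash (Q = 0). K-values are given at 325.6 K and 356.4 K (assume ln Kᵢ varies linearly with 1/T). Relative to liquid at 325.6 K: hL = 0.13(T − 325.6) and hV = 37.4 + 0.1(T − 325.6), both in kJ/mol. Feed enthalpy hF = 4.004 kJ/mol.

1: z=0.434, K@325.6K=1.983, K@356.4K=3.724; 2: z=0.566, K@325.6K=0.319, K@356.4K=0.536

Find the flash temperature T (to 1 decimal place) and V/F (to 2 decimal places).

Adiabatic flash: solve Rachford–Rice at each trial T, then check hF = ψ·hV(T) + (1−ψ)·hL(T).
  T = 325.6 K: K = (1.983, 0.319), RR gives ψ = 0.062, H_out = 2.300 kJ/mol
  T = 356.4 K: K = (3.724, 0.536), RR gives ψ = 0.728, H_out = 30.543 kJ/mol
  T = 341.0 K: K = (2.756, 0.418), RR gives ψ = 0.424, H_out = 17.662 kJ/mol
  T = 333.3 K: K = (2.347, 0.366), RR gives ψ = 0.265, H_out = 10.844 kJ/mol
  T = 329.5 K: K = (2.162, 0.342), RR gives ψ = 0.173, H_out = 6.953 kJ/mol
  T = 327.6 K: K = (2.073, 0.331), RR gives ψ = 0.121, H_out = 4.789 kJ/mol
  T = 326.6 K: K = (2.028, 0.325), RR gives ψ = 0.092, H_out = 3.575 kJ/mol
  T = 327.1 K: K = (2.050, 0.328), RR gives ψ = 0.107, H_out = 4.189 kJ/mol
Linear interpolation between T = 326.6 (H_out = 3.575) and T = 327.1 (H_out = 4.189) on hF = 4.004 gives T ≈ 326.9 K, at which ψ = 0.10.

T = 326.9 K, V/F = 0.10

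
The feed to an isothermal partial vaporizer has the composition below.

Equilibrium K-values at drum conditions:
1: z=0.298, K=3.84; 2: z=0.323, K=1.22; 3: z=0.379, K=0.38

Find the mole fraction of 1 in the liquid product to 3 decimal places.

x_1 = 0.110

Material balance + equilibrium reduce to Σ zᵢ(Kᵢ−1)/(1+β(Kᵢ−1)) = 0.
Check two-phase: ΣzᵢKᵢ = 1.682 > 1 and Σzᵢ/Kᵢ = 1.340 > 1, so g(0) = 0.682 > 0 and g(1) = -0.340 < 0.
Newton iteration, β⁰ = 0.5:
  β = 0.500: g = 0.0732, g' = -0.729 → β = 0.600
  β = 0.600: g = 0.0013, g' = -0.710 → β = 0.602
Converged at β = 0.602.
Compositions from xᵢ = zᵢ/(1+β(Kᵢ−1)), yᵢ = Kᵢxᵢ:
  1: x = 0.110, y = 0.422
  2: x = 0.285, y = 0.348
  3: x = 0.605, y = 0.230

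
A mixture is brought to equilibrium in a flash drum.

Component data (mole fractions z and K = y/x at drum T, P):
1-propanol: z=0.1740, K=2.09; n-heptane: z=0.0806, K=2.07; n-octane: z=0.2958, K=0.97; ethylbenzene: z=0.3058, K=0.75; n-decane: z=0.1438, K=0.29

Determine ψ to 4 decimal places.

Newton–Raphson from ψ = 0.5:
  ψ = 0.5000: g = -0.07573, g' = -0.3253 → ψ = 0.2672
  ψ = 0.2672: g = -0.00291, g' = -0.3124 → ψ = 0.2578
  ψ = 0.2578: g = 0.00000, g' = -0.3134 → ψ = 0.2579
Converged at ψ = 0.2579.

ψ = 0.2579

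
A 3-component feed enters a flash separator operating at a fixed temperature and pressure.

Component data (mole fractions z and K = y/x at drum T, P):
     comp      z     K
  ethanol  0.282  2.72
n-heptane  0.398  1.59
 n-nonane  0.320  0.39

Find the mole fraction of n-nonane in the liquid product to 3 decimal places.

x_n-nonane = 0.606

Rachford–Rice: g(V/F) = Σ zᵢ(Kᵢ−1)/(1+V/F(Kᵢ−1)) = 0.
g(0) = ΣzᵢKᵢ − 1 = 0.525 and g(1) = 1 − Σzᵢ/Kᵢ = -0.175, so a root lies in (0, 1).
Newton–Raphson from V/F = 0.5:
  V/F = 0.500: g = 0.1612, g' = -0.570 → V/F = 0.783
  V/F = 0.783: g = -0.0062, g' = -0.652 → V/F = 0.773
Converged at V/F = 0.773.
Compositions from xᵢ = zᵢ/(1+V/F(Kᵢ−1)), yᵢ = Kᵢxᵢ:
  ethanol: x = 0.121, y = 0.329
  n-heptane: x = 0.273, y = 0.435
  n-nonane: x = 0.606, y = 0.236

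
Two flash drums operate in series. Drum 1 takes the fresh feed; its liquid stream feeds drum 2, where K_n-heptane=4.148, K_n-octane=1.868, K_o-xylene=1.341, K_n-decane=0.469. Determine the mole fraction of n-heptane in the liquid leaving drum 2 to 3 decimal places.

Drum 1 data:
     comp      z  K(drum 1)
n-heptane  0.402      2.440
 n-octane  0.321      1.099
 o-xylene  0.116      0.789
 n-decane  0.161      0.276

Drum 1:
Newton iteration, ψ₁⁰ = 0.44:
  ψ₁ = 0.440: g = 0.1868, g' = -0.503 → ψ₁ = 0.811
  ψ₁ = 0.811: g = -0.0155, g' = -0.683 → ψ₁ = 0.788
Converged at ψ₁ = 0.788.
Drum-1 compositions:
  n-heptane: x = 0.188, y = 0.460
  n-octane: x = 0.298, y = 0.327
  o-xylene: x = 0.139, y = 0.110
  n-decane: x = 0.375, y = 0.103
Drum-2 feed = drum-1 liquid: z₂ = (0.1883, 0.2978, 0.1391, 0.3748).
Drum 2:
Newton iteration, ψ₂⁰ = 0.5:
  ψ₂ = 0.500: g = 0.1802, g' = -0.598 → ψ₂ = 0.801
  ψ₂ = 0.801: g = 0.0118, g' = -0.559 → ψ₂ = 0.822
Converged at ψ₂ = 0.822.
  n-heptane: x = 0.052, y = 0.218
  n-octane: x = 0.174, y = 0.325
  o-xylene: x = 0.109, y = 0.146
  n-decane: x = 0.665, y = 0.312

x_n-heptane (drum 2) = 0.052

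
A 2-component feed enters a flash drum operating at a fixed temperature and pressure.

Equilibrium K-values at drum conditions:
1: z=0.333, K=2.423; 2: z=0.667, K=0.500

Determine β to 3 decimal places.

β = 0.197

Rachford–Rice: g(β) = Σ zᵢ(Kᵢ−1)/(1+β(Kᵢ−1)) = 0.
Feasibility: ΣzᵢKᵢ = 1.140, Σzᵢ/Kᵢ = 1.471 — both > 1, two phases present.
Binary case is linear: z₁(K₁−1)(1+β(K₂−1)) + z₂(K₂−1)(1+β(K₁−1)) = 0
⇒ β = [z₁(K₁−1)+z₂(K₂−1)] / [−(K₁−1)(K₂−1)] = 0.1404/0.7115 = 0.197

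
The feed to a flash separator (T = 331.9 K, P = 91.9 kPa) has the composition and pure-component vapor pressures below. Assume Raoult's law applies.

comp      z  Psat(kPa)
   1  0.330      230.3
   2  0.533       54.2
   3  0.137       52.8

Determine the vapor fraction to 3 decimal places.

ψ = 0.353

Raoult's law: Kᵢ = Pᵢˢᵃᵗ/P = Pᵢˢᵃᵗ/91.9.
  K_1 = 230.3/91.9 = 2.50598, K_2 = 54.2/91.9 = 0.58977, K_3 = 52.8/91.9 = 0.57454
Let ψ = V/F and solve Σ zᵢ(Kᵢ−1)/(1+ψ(Kᵢ−1)) = 0.
Feasibility: ΣzᵢKᵢ = 1.220, Σzᵢ/Kᵢ = 1.274 — both > 1, two phases present.
Newton–Raphson from ψ = 0.7:
  ψ = 0.700: g = -0.1478, g' = -0.404 → ψ = 0.334
  ψ = 0.334: g = 0.0092, g' = -0.485 → ψ = 0.353
Converged at ψ = 0.353.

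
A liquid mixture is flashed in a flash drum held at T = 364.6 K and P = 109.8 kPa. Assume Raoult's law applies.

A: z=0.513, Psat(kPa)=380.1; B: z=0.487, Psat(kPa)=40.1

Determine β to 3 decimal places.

β = 0.610

Raoult's law: Kᵢ = Pᵢˢᵃᵗ/P = Pᵢˢᵃᵗ/109.8.
  K_A = 380.1/109.8 = 3.46175, K_B = 40.1/109.8 = 0.36521
Material balance + equilibrium reduce to Σ zᵢ(Kᵢ−1)/(1+β(Kᵢ−1)) = 0.
Check two-phase: ΣzᵢKᵢ = 1.954 > 1 and Σzᵢ/Kᵢ = 1.482 > 1, so g(0) = 0.954 > 0 and g(1) = -0.482 < 0.
Iterate (Newton) starting at β = 0.5:
  β = 0.500: g = 0.1132, g' = -1.046 → β = 0.608
  β = 0.608: g = 0.0021, g' = -1.019 → β = 0.610
Converged at β = 0.610.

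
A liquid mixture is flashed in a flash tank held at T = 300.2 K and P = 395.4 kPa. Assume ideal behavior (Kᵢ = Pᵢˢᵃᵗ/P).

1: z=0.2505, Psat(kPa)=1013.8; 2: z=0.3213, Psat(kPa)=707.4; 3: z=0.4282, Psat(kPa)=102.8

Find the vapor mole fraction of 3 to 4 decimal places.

y_3 = 0.1549

Raoult's law: Kᵢ = Pᵢˢᵃᵗ/P = Pᵢˢᵃᵗ/395.4.
  K_1 = 1013.8/395.4 = 2.563986, K_2 = 707.4/395.4 = 1.789074, K_3 = 102.8/395.4 = 0.259990
Material balance + equilibrium reduce to Σ zᵢ(Kᵢ−1)/(1+V/F(Kᵢ−1)) = 0.
Feasibility: ΣzᵢKᵢ = 1.3284, Σzᵢ/Kᵢ = 1.9243 — both > 1, two phases present.
Iterate (Newton) starting at V/F = 0.5:
  V/F = 0.5000: g = -0.10132, g' = -0.8866 → V/F = 0.3857
  V/F = 0.3857: g = -0.00472, g' = -0.8152 → V/F = 0.3799
Converged at V/F = 0.3799.
Compositions from xᵢ = zᵢ/(1+V/F(Kᵢ−1)), yᵢ = Kᵢxᵢ:
  1: x = 0.1571, y = 0.4029
  2: x = 0.2472, y = 0.4422
  3: x = 0.5957, y = 0.1549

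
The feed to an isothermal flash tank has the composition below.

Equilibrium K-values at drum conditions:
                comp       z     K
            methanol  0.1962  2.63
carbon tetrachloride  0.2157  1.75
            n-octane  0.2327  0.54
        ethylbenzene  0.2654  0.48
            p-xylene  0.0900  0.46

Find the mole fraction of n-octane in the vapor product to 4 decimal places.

Rachford–Rice: g(V/F) = Σ zᵢ(Kᵢ−1)/(1+V/F(Kᵢ−1)) = 0.
Feasibility: ΣzᵢKᵢ = 1.1879, Σzᵢ/Kᵢ = 1.3774 — both > 1, two phases present.
Iterate (Newton) starting at V/F = 0.3:
  V/F = 0.3000: g = 0.00115, g' = -0.5204 → V/F = 0.3022
Converged at V/F = 0.3022.
Compositions from xᵢ = zᵢ/(1+V/F(Kᵢ−1)), yᵢ = Kᵢxᵢ:
  methanol: x = 0.1314, y = 0.3457
  carbon tetrachloride: x = 0.1758, y = 0.3077
  n-octane: x = 0.2703, y = 0.1459
  ethylbenzene: x = 0.3149, y = 0.1511
  p-xylene: x = 0.1076, y = 0.0495

y_n-octane = 0.1459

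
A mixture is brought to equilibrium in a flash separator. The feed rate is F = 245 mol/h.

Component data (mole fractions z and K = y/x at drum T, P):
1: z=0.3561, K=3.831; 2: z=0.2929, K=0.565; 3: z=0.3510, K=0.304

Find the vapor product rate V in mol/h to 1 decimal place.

Material balance + equilibrium reduce to Σ zᵢ(Kᵢ−1)/(1+ψ(Kᵢ−1)) = 0.
g(0) = ΣzᵢKᵢ − 1 = 0.6364 and g(1) = 1 − Σzᵢ/Kᵢ = -0.7660, so a root lies in (0, 1).
Newton–Raphson from ψ = 0.38:
  ψ = 0.3800: g = 0.00087, g' = -1.0562 → ψ = 0.3808
Converged at ψ = 0.3808.
Then V = ψ·F = 0.3808·245 = 93.3 mol/h and L = F − V = 151.7 mol/h.

V = 93.3 mol/h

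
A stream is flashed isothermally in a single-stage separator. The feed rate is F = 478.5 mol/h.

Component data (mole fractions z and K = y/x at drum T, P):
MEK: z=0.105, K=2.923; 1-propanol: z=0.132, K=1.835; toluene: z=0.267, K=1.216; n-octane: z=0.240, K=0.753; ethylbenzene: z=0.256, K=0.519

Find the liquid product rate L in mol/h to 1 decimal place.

L = 234.1 mol/h

Material balance + equilibrium reduce to Σ zᵢ(Kᵢ−1)/(1+ψ(Kᵢ−1)) = 0.
Check two-phase: ΣzᵢKᵢ = 1.187 > 1 and Σzᵢ/Kᵢ = 1.139 > 1, so g(0) = 0.187 > 0 and g(1) = -0.139 < 0.
Newton–Raphson from ψ = 0.52:
  ψ = 0.520: g = -0.0026, g' = -0.276 → ψ = 0.511
Converged at ψ = 0.511.
Then V = ψ·F = 0.5107·478.5 = 244.4 mol/h and L = F − V = 234.1 mol/h.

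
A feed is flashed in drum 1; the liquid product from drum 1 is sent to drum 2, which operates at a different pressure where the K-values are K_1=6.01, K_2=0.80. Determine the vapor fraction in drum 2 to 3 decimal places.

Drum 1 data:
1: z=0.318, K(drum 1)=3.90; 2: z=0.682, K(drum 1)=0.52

V/F (drum 2) = 0.539

Drum 1:
Newton–Raphson from ψ₁ = 0.5:
  ψ₁ = 0.500: g = -0.0543, g' = -0.718 → ψ₁ = 0.424
  ψ₁ = 0.424: g = 0.0024, g' = -0.785 → ψ₁ = 0.427
Converged at ψ₁ = 0.427.
Drum-1 compositions:
  1: x = 0.142, y = 0.554
  2: x = 0.858, y = 0.446
Drum-2 feed = drum-1 liquid: z₂ = (0.1420, 0.8580).
Drum 2:
Let ψ₂ = V/F and solve Σ zᵢ(Kᵢ−1)/(1+ψ₂(Kᵢ−1)) = 0.
Check two-phase: ΣzᵢKᵢ = 1.540 > 1 and Σzᵢ/Kᵢ = 1.096 > 1, so g(0) = 0.540 > 0 and g(1) = -0.096 < 0.
Newton–Raphson from ψ₂ = 0.36:
  ψ₂ = 0.360: g = 0.0689, g' = -0.493 → ψ₂ = 0.500
  ψ₂ = 0.500: g = 0.0125, g' = -0.333 → ψ₂ = 0.537
  ψ₂ = 0.537: g = 0.0005, g' = -0.305 → ψ₂ = 0.539
Converged at ψ₂ = 0.539.
  1: x = 0.038, y = 0.231
  2: x = 0.962, y = 0.769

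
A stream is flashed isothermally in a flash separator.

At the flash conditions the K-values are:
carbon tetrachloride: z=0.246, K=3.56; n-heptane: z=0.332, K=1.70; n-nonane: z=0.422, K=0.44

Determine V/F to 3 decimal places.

V/F = 0.689

Newton–Raphson from V/F = 0.4:
  V/F = 0.400: g = 0.1882, g' = -0.713 → V/F = 0.664
  V/F = 0.664: g = 0.0157, g' = -0.632 → V/F = 0.689
Converged at V/F = 0.689.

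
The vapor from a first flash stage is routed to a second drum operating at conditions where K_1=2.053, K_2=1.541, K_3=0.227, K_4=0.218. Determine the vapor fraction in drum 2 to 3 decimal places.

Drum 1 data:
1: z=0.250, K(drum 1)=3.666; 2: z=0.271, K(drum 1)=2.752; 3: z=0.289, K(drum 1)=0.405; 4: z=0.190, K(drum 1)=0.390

V/F (drum 2) = 0.482

Drum 1:
Let ψ₁ = V/F and solve Σ zᵢ(Kᵢ−1)/(1+ψ₁(Kᵢ−1)) = 0.
Check two-phase: ΣzᵢKᵢ = 1.853 > 1 and Σzᵢ/Kᵢ = 1.367 > 1, so g(0) = 0.853 > 0 and g(1) = -0.367 < 0.
Newton iteration, ψ₁⁰ = 0.5:
  ψ₁ = 0.500: g = 0.1272, g' = -0.917 → ψ₁ = 0.639
  ψ₁ = 0.639: g = 0.0033, g' = -0.884 → ψ₁ = 0.643
Converged at ψ₁ = 0.643.
Drum-1 compositions:
  1: x = 0.092, y = 0.338
  2: x = 0.127, y = 0.351
  3: x = 0.468, y = 0.189
  4: x = 0.312, y = 0.122
Drum-2 feed = drum-1 vapor: z₂ = (0.3378, 0.3508, 0.1895, 0.1219).
Drum 2:
Rachford–Rice: g(ψ₂) = Σ zᵢ(Kᵢ−1)/(1+ψ₂(Kᵢ−1)) = 0.
Check two-phase: ΣzᵢKᵢ = 1.304 > 1 and Σzᵢ/Kᵢ = 1.786 > 1, so g(0) = 0.304 > 0 and g(1) = -0.786 < 0.
Newton iteration, ψ₂⁰ = 0.34:
  ψ₂ = 0.340: g = 0.0937, g' = -0.623 → ψ₂ = 0.490
  ψ₂ = 0.490: g = -0.0059, g' = -0.717 → ψ₂ = 0.482
Converged at ψ₂ = 0.482.
  1: x = 0.224, y = 0.460
  2: x = 0.278, y = 0.429
  3: x = 0.302, y = 0.069
  4: x = 0.196, y = 0.043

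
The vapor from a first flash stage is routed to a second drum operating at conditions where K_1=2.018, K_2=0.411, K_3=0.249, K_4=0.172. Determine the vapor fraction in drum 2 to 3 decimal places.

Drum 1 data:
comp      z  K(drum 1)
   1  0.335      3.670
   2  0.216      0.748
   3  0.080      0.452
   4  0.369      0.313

Drum 1:
Material balance + equilibrium reduce to Σ zᵢ(Kᵢ−1)/(1+ψ₁(Kᵢ−1)) = 0.
g(0) = ΣzᵢKᵢ − 1 = 0.543 and g(1) = 1 − Σzᵢ/Kᵢ = -0.736, so a root lies in (0, 1).
Newton–Raphson from ψ₁ = 0.37:
  ψ₁ = 0.370: g = -0.0050, g' = -0.972 → ψ₁ = 0.365
Converged at ψ₁ = 0.365.
Drum-1 compositions:
  1: x = 0.170, y = 0.623
  2: x = 0.238, y = 0.178
  3: x = 0.100, y = 0.045
  4: x = 0.492, y = 0.154
Drum-2 feed = drum-1 vapor: z₂ = (0.6227, 0.1779, 0.0452, 0.1541).
Drum 2:
Material balance + equilibrium reduce to Σ zᵢ(Kᵢ−1)/(1+ψ₂(Kᵢ−1)) = 0.
Feasibility: ΣzᵢKᵢ = 1.368, Σzᵢ/Kᵢ = 1.819 — both > 1, two phases present.
Newton iteration, ψ₂⁰ = 0.62:
  ψ₂ = 0.620: g = -0.1022, g' = -0.931 → ψ₂ = 0.510
  ψ₂ = 0.510: g = -0.0086, g' = -0.790 → ψ₂ = 0.499
Converged at ψ₂ = 0.499.
  1: x = 0.413, y = 0.833
  2: x = 0.252, y = 0.104
  3: x = 0.072, y = 0.018
  4: x = 0.263, y = 0.045

V/F (drum 2) = 0.499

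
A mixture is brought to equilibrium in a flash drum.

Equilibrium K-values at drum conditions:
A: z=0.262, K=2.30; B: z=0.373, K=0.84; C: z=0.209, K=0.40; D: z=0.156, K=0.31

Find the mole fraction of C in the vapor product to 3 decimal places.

y_C = 0.088

Newton–Raphson from ψ = 0.5:
  ψ = 0.500: g = -0.2019, g' = -0.501 → ψ = 0.097
  ψ = 0.097: g = -0.0065, g' = -0.529 → ψ = 0.084
Converged at ψ = 0.084.
Compositions from xᵢ = zᵢ/(1+ψ(Kᵢ−1)), yᵢ = Kᵢxᵢ:
  A: x = 0.236, y = 0.543
  B: x = 0.378, y = 0.318
  C: x = 0.220, y = 0.088
  D: x = 0.166, y = 0.051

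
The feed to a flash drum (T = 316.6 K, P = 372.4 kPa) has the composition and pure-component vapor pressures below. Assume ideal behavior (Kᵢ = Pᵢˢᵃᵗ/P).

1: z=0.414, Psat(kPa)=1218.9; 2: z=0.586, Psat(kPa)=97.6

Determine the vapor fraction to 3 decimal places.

ψ = 0.303

Raoult's law: Kᵢ = Pᵢˢᵃᵗ/P = Pᵢˢᵃᵗ/372.4.
  K_1 = 1218.9/372.4 = 3.27309, K_2 = 97.6/372.4 = 0.26208
Let ψ = V/F and solve Σ zᵢ(Kᵢ−1)/(1+ψ(Kᵢ−1)) = 0.
Check two-phase: ΣzᵢKᵢ = 1.509 > 1 and Σzᵢ/Kᵢ = 2.362 > 1, so g(0) = 0.509 > 0 and g(1) = -1.362 < 0.
Binary case is linear: z₁(K₁−1)(1+ψ(K₂−1)) + z₂(K₂−1)(1+ψ(K₁−1)) = 0
⇒ ψ = [z₁(K₁−1)+z₂(K₂−1)] / [−(K₁−1)(K₂−1)] = 0.5086/1.6774 = 0.303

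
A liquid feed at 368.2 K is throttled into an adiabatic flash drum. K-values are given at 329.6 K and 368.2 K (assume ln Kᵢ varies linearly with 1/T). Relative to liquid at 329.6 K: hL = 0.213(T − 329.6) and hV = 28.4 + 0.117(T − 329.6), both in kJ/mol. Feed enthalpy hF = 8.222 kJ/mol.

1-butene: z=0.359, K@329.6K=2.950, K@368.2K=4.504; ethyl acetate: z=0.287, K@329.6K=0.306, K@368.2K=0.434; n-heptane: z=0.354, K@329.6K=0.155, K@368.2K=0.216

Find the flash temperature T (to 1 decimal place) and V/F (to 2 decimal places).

T = 341.4 K, V/F = 0.21

Adiabatic flash: solve Rachford–Rice at each trial T, then check hF = ψ·hV(T) + (1−ψ)·hL(T).
  T = 329.6 K: K = (2.950, 0.306, 0.155), RR gives ψ = 0.133, H_out = 3.766 kJ/mol
  T = 368.2 K: K = (4.504, 0.434, 0.216), RR gives ψ = 0.336, H_out = 16.525 kJ/mol
  T = 348.9 K: K = (3.688, 0.368, 0.185), RR gives ψ = 0.249, H_out = 10.733 kJ/mol
  T = 339.2 K: K = (3.307, 0.336, 0.170), RR gives ψ = 0.196, H_out = 7.435 kJ/mol
  T = 344.0 K: K = (3.493, 0.352, 0.177), RR gives ψ = 0.224, H_out = 9.109 kJ/mol
  T = 341.6 K: K = (3.399, 0.344, 0.173), RR gives ψ = 0.210, H_out = 8.283 kJ/mol
Linear interpolation between T = 339.2 (H_out = 7.435) and T = 341.6 (H_out = 8.283) on hF = 8.222 gives T ≈ 341.4 K, at which ψ = 0.21.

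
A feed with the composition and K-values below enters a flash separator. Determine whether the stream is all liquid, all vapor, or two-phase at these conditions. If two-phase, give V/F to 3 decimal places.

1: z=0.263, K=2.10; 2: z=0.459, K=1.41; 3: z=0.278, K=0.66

all vapor

ΣzᵢKᵢ = 1.383; Σzᵢ/Kᵢ = 0.872.
Since Σzᵢ/Kᵢ < 1 the mixture is above its dew point — single vapor phase.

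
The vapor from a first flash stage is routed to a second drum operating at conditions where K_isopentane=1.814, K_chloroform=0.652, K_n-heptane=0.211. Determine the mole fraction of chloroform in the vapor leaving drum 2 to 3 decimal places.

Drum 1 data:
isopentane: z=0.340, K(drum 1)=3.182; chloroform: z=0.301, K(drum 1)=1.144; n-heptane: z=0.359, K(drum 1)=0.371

y_chloroform (drum 2) = 0.224

Drum 1:
Material balance + equilibrium reduce to Σ zᵢ(Kᵢ−1)/(1+ψ₁(Kᵢ−1)) = 0.
Feasibility: ΣzᵢKᵢ = 1.559, Σzᵢ/Kᵢ = 1.338 — both > 1, two phases present.
Newton iteration, ψ₁⁰ = 0.5:
  ψ₁ = 0.500: g = 0.0658, g' = -0.678 → ψ₁ = 0.597
  ψ₁ = 0.597: g = 0.0004, g' = -0.675 → ψ₁ = 0.598
Converged at ψ₁ = 0.598.
Drum-1 compositions:
  isopentane: x = 0.148, y = 0.470
  chloroform: x = 0.277, y = 0.317
  n-heptane: x = 0.575, y = 0.213
Drum-2 feed = drum-1 vapor: z₂ = (0.4695, 0.3171, 0.2134).
Drum 2:
Let ψ₂ = V/F and solve Σ zᵢ(Kᵢ−1)/(1+ψ₂(Kᵢ−1)) = 0.
g(0) = ΣzᵢKᵢ − 1 = 0.103 and g(1) = 1 − Σzᵢ/Kᵢ = -0.757, so a root lies in (0, 1).
Iterate (Newton) starting at ψ₂ = 0.48:
  ψ₂ = 0.480: g = -0.1287, g' = -0.560 → ψ₂ = 0.250
  ψ₂ = 0.250: g = -0.0132, g' = -0.467 → ψ₂ = 0.222
Converged at ψ₂ = 0.222.
  isopentane: x = 0.398, y = 0.721
  chloroform: x = 0.344, y = 0.224
  n-heptane: x = 0.259, y = 0.055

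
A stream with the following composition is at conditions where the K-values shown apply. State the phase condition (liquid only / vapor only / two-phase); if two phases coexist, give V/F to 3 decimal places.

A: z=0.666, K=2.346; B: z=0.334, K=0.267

two-phase, V/F = 0.660

ΣzᵢKᵢ = 1.652; Σzᵢ/Kᵢ = 1.535.
Both exceed 1, so a two-phase solution exists.
Rachford–Rice: g(ψ) = Σ zᵢ(Kᵢ−1)/(1+ψ(Kᵢ−1)) = 0.
Iterate (Newton) starting at ψ = 0.5:
  ψ = 0.500: g = 0.1494, g' = -0.878 → ψ = 0.670
  ψ = 0.670: g = -0.0098, g' = -1.027 → ψ = 0.661
  ψ = 0.661: g = -0.0001, g' = -1.013 → ψ = 0.660
Converged at ψ = 0.660.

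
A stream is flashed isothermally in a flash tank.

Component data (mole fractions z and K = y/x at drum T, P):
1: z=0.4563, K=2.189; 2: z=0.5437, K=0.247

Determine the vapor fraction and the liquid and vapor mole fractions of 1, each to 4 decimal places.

ψ = 0.1487, x_1 = 0.3877, y_1 = 0.8488

Rachford–Rice: g(ψ) = Σ zᵢ(Kᵢ−1)/(1+ψ(Kᵢ−1)) = 0.
Feasibility: ΣzᵢKᵢ = 1.1331, Σzᵢ/Kᵢ = 2.4097 — both > 1, two phases present.
Binary case is linear: z₁(K₁−1)(1+ψ(K₂−1)) + z₂(K₂−1)(1+ψ(K₁−1)) = 0
⇒ ψ = [z₁(K₁−1)+z₂(K₂−1)] / [−(K₁−1)(K₂−1)] = 0.13313/0.89532 = 0.1487
Compositions from xᵢ = zᵢ/(1+ψ(Kᵢ−1)), yᵢ = Kᵢxᵢ:
  1: x = 0.3877, y = 0.8488
  2: x = 0.6123, y = 0.1512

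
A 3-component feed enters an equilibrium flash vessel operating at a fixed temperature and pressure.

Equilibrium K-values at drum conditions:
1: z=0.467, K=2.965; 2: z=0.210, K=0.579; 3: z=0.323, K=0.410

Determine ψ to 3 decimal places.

ψ = 0.611

Rachford–Rice: g(ψ) = Σ zᵢ(Kᵢ−1)/(1+ψ(Kᵢ−1)) = 0.
g(0) = ΣzᵢKᵢ − 1 = 0.639 and g(1) = 1 − Σzᵢ/Kᵢ = -0.308, so a root lies in (0, 1).
Iterate (Newton) starting at ψ = 0.5:
  ψ = 0.500: g = 0.0806, g' = -0.745 → ψ = 0.608
  ψ = 0.608: g = 0.0020, g' = -0.715 → ψ = 0.611
Converged at ψ = 0.611.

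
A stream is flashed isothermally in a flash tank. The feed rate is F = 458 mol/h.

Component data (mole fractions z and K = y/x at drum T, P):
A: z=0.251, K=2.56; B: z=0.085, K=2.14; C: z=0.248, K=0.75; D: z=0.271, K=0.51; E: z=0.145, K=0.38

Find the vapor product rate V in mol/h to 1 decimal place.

Rachford–Rice: g(ψ) = Σ zᵢ(Kᵢ−1)/(1+ψ(Kᵢ−1)) = 0.
Check two-phase: ΣzᵢKᵢ = 1.204 > 1 and Σzᵢ/Kᵢ = 1.381 > 1, so g(0) = 0.204 > 0 and g(1) = -0.381 < 0.
Newton iteration, ψ⁰ = 0.5:
  ψ = 0.500: g = -0.0953, g' = -0.489 → ψ = 0.305
  ψ = 0.305: g = 0.0031, g' = -0.534 → ψ = 0.311
Converged at ψ = 0.311.
Then V = ψ·F = 0.3108·458 = 142.4 mol/h and L = F − V = 315.6 mol/h.

V = 142.4 mol/h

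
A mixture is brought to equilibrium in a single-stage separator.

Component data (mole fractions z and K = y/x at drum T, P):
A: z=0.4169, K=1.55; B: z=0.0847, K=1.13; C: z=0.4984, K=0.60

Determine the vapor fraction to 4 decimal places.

ψ = 0.2031

Let ψ = V/F and solve Σ zᵢ(Kᵢ−1)/(1+ψ(Kᵢ−1)) = 0.
Feasibility: ΣzᵢKᵢ = 1.0409, Σzᵢ/Kᵢ = 1.1746 — both > 1, two phases present.
Newton–Raphson from ψ = 0.5:
  ψ = 0.5000: g = -0.05902, g' = -0.2034 → ψ = 0.2099
  ψ = 0.2099: g = -0.00135, g' = -0.1977 → ψ = 0.2031
Converged at ψ = 0.2031.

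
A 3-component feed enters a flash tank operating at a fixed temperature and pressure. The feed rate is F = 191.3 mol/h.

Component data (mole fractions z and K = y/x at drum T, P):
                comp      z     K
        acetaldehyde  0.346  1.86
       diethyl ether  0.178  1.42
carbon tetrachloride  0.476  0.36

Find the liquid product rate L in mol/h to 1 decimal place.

Material balance + equilibrium reduce to Σ zᵢ(Kᵢ−1)/(1+ψ(Kᵢ−1)) = 0.
Check two-phase: ΣzᵢKᵢ = 1.068 > 1 and Σzᵢ/Kᵢ = 1.634 > 1, so g(0) = 0.068 > 0 and g(1) = -0.634 < 0.
Newton iteration, ψ⁰ = 0.43:
  ψ = 0.430: g = -0.1398, g' = -0.530 → ψ = 0.166
  ψ = 0.166: g = -0.0107, g' = -0.467 → ψ = 0.143
Converged at ψ = 0.143.
Then V = ψ·F = 0.1434·191.3 = 27.4 mol/h and L = F − V = 163.9 mol/h.

L = 163.9 mol/h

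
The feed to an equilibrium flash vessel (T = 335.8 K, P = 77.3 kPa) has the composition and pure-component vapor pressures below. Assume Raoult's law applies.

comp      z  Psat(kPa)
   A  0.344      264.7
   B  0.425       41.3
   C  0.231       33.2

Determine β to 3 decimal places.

Raoult's law: Kᵢ = Pᵢˢᵃᵗ/P = Pᵢˢᵃᵗ/77.3.
  K_A = 264.7/77.3 = 3.42432, K_B = 41.3/77.3 = 0.53428, K_C = 33.2/77.3 = 0.42950
Material balance + equilibrium reduce to Σ zᵢ(Kᵢ−1)/(1+β(Kᵢ−1)) = 0.
Check two-phase: ΣzᵢKᵢ = 1.504 > 1 and Σzᵢ/Kᵢ = 1.434 > 1, so g(0) = 0.504 > 0 and g(1) = -0.434 < 0.
Newton–Raphson from β = 0.5:
  β = 0.500: g = -0.0654, g' = -0.717 → β = 0.409
  β = 0.409: g = 0.0025, g' = -0.779 → β = 0.412
Converged at β = 0.412.

β = 0.412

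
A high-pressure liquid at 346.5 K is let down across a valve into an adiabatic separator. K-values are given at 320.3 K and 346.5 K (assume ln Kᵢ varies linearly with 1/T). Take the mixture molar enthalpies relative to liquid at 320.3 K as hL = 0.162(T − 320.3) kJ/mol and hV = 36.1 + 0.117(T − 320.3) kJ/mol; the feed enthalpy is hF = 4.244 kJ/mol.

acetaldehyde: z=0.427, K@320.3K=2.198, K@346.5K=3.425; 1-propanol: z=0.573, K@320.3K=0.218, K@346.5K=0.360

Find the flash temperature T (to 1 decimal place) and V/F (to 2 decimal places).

T = 322.5 K, V/F = 0.11

Adiabatic flash: solve Rachford–Rice at each trial T, then check hF = ψ·hV(T) + (1−ψ)·hL(T).
  T = 320.3 K: K = (2.198, 0.218), RR gives ψ = 0.068, H_out = 2.445 kJ/mol
  T = 346.5 K: K = (3.425, 0.360), RR gives ψ = 0.431, H_out = 19.292 kJ/mol
  T = 333.4 K: K = (2.768, 0.283), RR gives ψ = 0.271, H_out = 11.757 kJ/mol
  T = 326.9 K: K = (2.474, 0.249), RR gives ψ = 0.180, H_out = 7.518 kJ/mol
  T = 323.6 K: K = (2.333, 0.233), RR gives ψ = 0.127, H_out = 5.108 kJ/mol
  T = 322.0 K: K = (2.267, 0.226), RR gives ψ = 0.099, H_out = 3.853 kJ/mol
Linear interpolation between T = 322.0 (H_out = 3.853) and T = 323.6 (H_out = 5.108) on hF = 4.244 gives T ≈ 322.5 K, at which ψ = 0.11.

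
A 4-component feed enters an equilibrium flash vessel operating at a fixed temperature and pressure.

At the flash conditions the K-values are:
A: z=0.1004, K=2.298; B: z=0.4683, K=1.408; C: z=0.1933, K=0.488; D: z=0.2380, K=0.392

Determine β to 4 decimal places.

Let β = V/F and solve Σ zᵢ(Kᵢ−1)/(1+β(Kᵢ−1)) = 0.
Check two-phase: ΣzᵢKᵢ = 1.0777 > 1 and Σzᵢ/Kᵢ = 1.3795 > 1, so g(0) = 0.0777 > 0 and g(1) = -0.3795 < 0.
Iterate (Newton) starting at β = 0.33:
  β = 0.3300: g = -0.04048, g' = -0.3545 → β = 0.2158
  β = 0.2158: g = -0.00041, g' = -0.3497 → β = 0.2146
Converged at β = 0.2146.

β = 0.2146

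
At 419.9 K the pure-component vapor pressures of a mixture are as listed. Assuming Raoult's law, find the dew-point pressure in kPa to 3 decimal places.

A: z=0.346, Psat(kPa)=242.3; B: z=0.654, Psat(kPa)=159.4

At the dew point ψ → 1, so Σzᵢ/Kᵢ = 1 with Kᵢ = Pᵢˢᵃᵗ/P ⇒ 1/P = Σzᵢ/Pᵢˢᵃᵗ.
1/P = 0.346/242.3 + 0.654/159.4 = 0.005531 ⇒ P = 180.803 kPa

Pdew = 180.803 kPa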